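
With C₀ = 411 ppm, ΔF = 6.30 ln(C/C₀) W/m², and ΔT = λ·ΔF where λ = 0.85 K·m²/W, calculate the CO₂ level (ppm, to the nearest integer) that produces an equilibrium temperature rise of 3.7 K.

C ≈ 820 ppm

Required forcing: ΔF = ΔT/λ = 3.7/0.85 = 4.3529 W/m².
Then ln(C/411) = ΔF/6.30 = 4.3529/6.30 = 0.69094.
So C = 411 × e^0.69094 = 411 × 1.99559 = 820.19 ppm.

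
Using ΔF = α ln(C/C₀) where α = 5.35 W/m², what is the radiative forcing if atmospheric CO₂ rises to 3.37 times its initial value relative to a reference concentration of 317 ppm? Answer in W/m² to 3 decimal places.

Because the forcing depends only on the ratio C/C₀, the initial concentration does not enter.
ΔF = 5.35 × ln(3.37) = 5.35 × 1.21491 = 6.4998 W/m².

ΔF = 6.500 W/m²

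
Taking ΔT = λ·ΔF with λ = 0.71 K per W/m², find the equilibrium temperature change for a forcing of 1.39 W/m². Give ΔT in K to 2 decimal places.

ΔT = 0.99 K

ΔT = λ ΔF = 0.71 × 1.39 = 0.9869 K.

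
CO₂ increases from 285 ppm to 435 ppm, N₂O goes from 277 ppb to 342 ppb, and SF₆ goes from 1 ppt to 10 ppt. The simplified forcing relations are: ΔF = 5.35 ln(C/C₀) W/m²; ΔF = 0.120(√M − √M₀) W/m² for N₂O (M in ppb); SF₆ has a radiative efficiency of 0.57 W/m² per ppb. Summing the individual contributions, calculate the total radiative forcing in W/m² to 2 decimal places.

CO₂: 5.35 × ln(435/285) = 5.35 × ln(1.52632) = 5.35 × 0.42286 = 2.2623 W/m².
N₂O: 0.120 × (√342 − √277) = 0.120 × (18.4932 − 16.6433) = 0.120 × 1.8499 = 0.2220 W/m².
SF₆: Δ = 10 − 1 = 9 ppt = 0.009 ppb; ΔF = 0.57 × 0.009 = 0.0051 W/m².
Total ΔF = 2.2623 + 0.2220 + 0.0051 = 2.4894 W/m².

ΔF = 2.49 W/m²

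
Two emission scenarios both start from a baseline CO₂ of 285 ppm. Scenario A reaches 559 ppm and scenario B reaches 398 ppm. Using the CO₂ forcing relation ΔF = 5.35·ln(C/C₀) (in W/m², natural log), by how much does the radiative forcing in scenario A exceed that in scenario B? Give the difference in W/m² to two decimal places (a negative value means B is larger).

ΔF_A = 5.35 ln(559/285) = 5.35 × 0.67366 = 3.6041 W/m².
ΔF_B = 5.35 ln(398/285) = 5.35 × 0.33396 = 1.7867 W/m².
Difference: 3.6041 − 1.7867 = 1.8174 W/m².
(Equivalently, ΔF_A − ΔF_B = 5.35 ln(559/398) = 5.35 × 0.33970 = 1.8174 W/m².)

ΔF_A − ΔF_B = 1.82 W/m²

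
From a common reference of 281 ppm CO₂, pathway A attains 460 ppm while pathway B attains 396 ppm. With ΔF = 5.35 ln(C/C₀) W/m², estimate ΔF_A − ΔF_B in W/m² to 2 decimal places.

ΔF_A − ΔF_B = 0.80 W/m²

ΔF_A = 5.35 ln(460/281) = 5.35 × 0.49287 = 2.6369 W/m².
ΔF_B = 5.35 ln(396/281) = 5.35 × 0.34306 = 1.8354 W/m².
Difference: 2.6369 − 1.8354 = 0.8015 W/m².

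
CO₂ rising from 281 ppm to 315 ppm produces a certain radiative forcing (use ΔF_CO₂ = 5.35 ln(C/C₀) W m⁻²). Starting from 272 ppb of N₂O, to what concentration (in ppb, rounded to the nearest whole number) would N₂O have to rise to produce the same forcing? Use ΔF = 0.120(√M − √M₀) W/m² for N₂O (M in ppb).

CO₂ forcing: 5.35 × ln(315/281) = 5.35 × 0.114218 = 0.61107 W/m².
Set 0.120(√M − √272) = 0.61107: √M = 0.61107/0.120 + √272 = 5.0923 + 16.4924 = 21.5847.
M = (21.5847)² = 465.90 ppb.

M ≈ 466 ppb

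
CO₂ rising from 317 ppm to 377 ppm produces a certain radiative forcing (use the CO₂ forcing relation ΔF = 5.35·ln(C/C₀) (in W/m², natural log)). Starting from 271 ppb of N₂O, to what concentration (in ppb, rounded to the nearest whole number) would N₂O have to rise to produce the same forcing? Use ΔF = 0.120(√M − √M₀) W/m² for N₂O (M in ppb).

CO₂ forcing: 5.35 × ln(377/317) = 5.35 × 0.173343 = 0.92739 W/m².
Set 0.120(√M − √271) = 0.92739: √M = 0.92739/0.120 + √271 = 7.7283 + 16.4621 = 24.1904.
M = (24.1904)² = 585.18 ppb.

M ≈ 585 ppb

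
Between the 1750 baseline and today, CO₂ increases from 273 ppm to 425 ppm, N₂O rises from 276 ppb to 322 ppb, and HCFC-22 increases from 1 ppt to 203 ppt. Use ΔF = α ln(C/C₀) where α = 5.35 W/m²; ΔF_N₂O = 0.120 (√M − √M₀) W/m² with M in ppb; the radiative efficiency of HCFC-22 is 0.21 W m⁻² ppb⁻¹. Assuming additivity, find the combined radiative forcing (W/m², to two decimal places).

CO₂: 5.35 × ln(425/273) = 5.35 × ln(1.55678) = 5.35 × 0.44262 = 2.3680 W/m².
N₂O: 0.120 × (√322 − √276) = 0.120 × (17.9444 − 16.6132) = 0.120 × 1.3312 = 0.1597 W/m².
HCFC-22: Δ = 203 − 1 = 202 ppt = 0.202 ppb; ΔF = 0.21 × 0.202 = 0.0424 W/m².
Total ΔF = 2.3680 + 0.1597 + 0.0424 = 2.5701 W/m².

ΔF = 2.57 W/m²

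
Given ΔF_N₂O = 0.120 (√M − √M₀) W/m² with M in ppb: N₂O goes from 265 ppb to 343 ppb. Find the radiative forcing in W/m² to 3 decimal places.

ΔF = 0.269 W/m²

N₂O: 0.120 × (√343 − √265) = 0.120 × (18.5203 − 16.2788) = 0.120 × 2.2415 = 0.2690 W/m².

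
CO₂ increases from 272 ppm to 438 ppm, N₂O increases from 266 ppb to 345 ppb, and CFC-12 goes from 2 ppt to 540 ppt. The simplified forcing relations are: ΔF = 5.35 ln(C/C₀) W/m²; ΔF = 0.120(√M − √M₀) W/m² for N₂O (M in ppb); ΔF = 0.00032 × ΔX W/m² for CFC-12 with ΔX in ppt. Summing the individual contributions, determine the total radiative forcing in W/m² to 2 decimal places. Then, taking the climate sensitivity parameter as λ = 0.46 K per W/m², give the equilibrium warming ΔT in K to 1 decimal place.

ΔF = 2.99 W/m²; ΔT = 1.4 K

CO₂: 5.35 × ln(438/272) = 5.35 × ln(1.61029) = 5.35 × 0.47641 = 2.5488 W/m².
N₂O: 0.120 × (√345 − √266) = 0.120 × (18.5742 − 16.3095) = 0.120 × 2.2647 = 0.2718 W/m².
CFC-12: ΔF = 0.00032 × (540 − 2) = 0.00032 × 538 = 0.1722 W/m².
Total ΔF = 2.5488 + 0.2718 + 0.1722 = 2.9928 W/m².
ΔT = λ ΔF = 0.46 × 2.99 = 1.3754 K.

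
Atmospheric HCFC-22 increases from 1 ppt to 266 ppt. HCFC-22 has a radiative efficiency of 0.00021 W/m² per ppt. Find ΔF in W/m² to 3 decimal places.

HCFC-22: ΔF = 0.00021 × (266 − 1) = 0.00021 × 265 = 0.0557 W/m².

ΔF = 0.056 W/m²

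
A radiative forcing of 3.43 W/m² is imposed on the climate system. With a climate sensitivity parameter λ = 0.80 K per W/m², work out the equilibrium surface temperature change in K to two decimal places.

ΔT = 2.74 K

ΔT = λ ΔF = 0.80 × 3.43 = 2.7440 K.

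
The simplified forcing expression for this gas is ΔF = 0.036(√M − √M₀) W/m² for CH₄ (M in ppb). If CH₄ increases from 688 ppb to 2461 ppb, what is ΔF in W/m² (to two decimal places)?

ΔF = 0.84 W/m²

CH₄: 0.036 × (√2461 − √688) = 0.036 × (49.6085 − 26.2298) = 0.036 × 23.3787 = 0.8416 W/m².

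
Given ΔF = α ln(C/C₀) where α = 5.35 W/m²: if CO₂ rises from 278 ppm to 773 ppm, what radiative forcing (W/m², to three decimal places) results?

ΔF = 5.471 W/m²

CO₂ absorption bands are partially saturated, so forcing scales with the logarithm of the concentration ratio.
CO₂: 5.35 × ln(773/278) = 5.35 × ln(2.78058) = 5.35 × 1.02266 = 5.4712 W/m².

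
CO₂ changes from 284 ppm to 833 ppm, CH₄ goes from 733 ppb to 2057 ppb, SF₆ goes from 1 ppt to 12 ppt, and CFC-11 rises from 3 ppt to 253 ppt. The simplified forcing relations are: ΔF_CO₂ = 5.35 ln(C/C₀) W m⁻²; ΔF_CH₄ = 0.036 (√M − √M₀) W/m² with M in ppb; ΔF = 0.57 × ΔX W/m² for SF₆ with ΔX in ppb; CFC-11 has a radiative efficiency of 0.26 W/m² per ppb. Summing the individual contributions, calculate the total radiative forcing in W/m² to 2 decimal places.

ΔF = 6.49 W/m²

CO₂: 5.35 × ln(833/284) = 5.35 × ln(2.93310) = 5.35 × 1.07606 = 5.7569 W/m².
CH₄: 0.036 × (√2057 − √733) = 0.036 × (45.3542 − 27.0740) = 0.036 × 18.2802 = 0.6581 W/m².
SF₆: Δ = 12 − 1 = 11 ppt = 0.011 ppb; ΔF = 0.57 × 0.011 = 0.0063 W/m².
CFC-11: Δ = 253 − 3 = 250 ppt = 0.250 ppb; ΔF = 0.26 × 0.250 = 0.0650 W/m².
Total ΔF = 5.7569 + 0.6581 + 0.0063 + 0.0650 = 6.4863 W/m².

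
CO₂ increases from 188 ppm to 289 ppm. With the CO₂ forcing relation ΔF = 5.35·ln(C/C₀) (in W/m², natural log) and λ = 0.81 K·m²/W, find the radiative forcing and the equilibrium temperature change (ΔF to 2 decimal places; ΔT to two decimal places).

CO₂: 5.35 × ln(289/188) = 5.35 × ln(1.53723) = 5.35 × 0.42998 = 2.3004 W/m².
ΔT = λ ΔF = 0.81 × 2.30 = 1.8630 K.

ΔF = 2.30 W/m²; ΔT = 1.86 K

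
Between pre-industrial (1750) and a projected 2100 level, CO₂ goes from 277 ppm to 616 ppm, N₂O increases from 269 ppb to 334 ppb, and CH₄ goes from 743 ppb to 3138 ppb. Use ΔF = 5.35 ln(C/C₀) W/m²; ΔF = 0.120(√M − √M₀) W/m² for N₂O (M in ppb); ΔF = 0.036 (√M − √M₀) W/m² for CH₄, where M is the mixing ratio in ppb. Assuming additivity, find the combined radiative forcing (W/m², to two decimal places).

ΔF = 5.54 W/m²

CO₂: 5.35 × ln(616/277) = 5.35 × ln(2.22383) = 5.35 × 0.79923 = 4.2759 W/m².
N₂O: 0.120 × (√334 − √269) = 0.120 × (18.2757 − 16.4012) = 0.120 × 1.8745 = 0.2249 W/m².
CH₄: 0.036 × (√3138 − √743) = 0.036 × (56.0179 − 27.2580) = 0.036 × 28.7599 = 1.0354 W/m².
Total ΔF = 4.2759 + 0.2249 + 1.0354 = 5.5362 W/m².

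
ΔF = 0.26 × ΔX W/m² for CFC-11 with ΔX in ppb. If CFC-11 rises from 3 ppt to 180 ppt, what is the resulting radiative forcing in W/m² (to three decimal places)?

CFC-11: Δ = 180 − 3 = 177 ppt = 0.177 ppb; ΔF = 0.26 × 0.177 = 0.0460 W/m².

ΔF = 0.046 W/m²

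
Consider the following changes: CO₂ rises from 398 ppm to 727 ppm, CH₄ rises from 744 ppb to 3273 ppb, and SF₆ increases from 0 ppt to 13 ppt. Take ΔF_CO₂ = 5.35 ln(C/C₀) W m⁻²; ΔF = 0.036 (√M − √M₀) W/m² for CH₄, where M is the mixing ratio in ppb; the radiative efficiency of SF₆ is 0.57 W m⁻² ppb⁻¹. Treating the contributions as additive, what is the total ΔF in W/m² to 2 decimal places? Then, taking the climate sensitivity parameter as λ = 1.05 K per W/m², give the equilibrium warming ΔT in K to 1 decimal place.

ΔF = 4.31 W/m²; ΔT = 4.5 K

CO₂: 5.35 × ln(727/398) = 5.35 × ln(1.82663) = 5.35 × 0.60247 = 3.2232 W/m².
CH₄: 0.036 × (√3273 − √744) = 0.036 × (57.2101 − 27.2764) = 0.036 × 29.9337 = 1.0776 W/m².
SF₆: Δ = 13 − 0 = 13 ppt = 0.013 ppb; ΔF = 0.57 × 0.013 = 0.0074 W/m².
Total ΔF = 3.2232 + 1.0776 + 0.0074 = 4.3082 W/m².
ΔT = λ ΔF = 1.05 × 4.31 = 4.5255 K.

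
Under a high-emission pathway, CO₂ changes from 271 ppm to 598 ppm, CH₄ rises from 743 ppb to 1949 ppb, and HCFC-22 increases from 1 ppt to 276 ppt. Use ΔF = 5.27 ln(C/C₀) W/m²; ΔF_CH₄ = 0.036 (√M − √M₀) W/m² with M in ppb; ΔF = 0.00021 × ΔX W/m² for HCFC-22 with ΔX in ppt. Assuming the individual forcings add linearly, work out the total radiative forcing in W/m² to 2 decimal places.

CO₂: 5.27 × ln(598/271) = 5.27 × ln(2.20664) = 5.27 × 0.79147 = 4.1710 W/m².
CH₄: 0.036 × (√1949 − √743) = 0.036 × (44.1475 − 27.2580) = 0.036 × 16.8895 = 0.6080 W/m².
HCFC-22: ΔF = 0.00021 × (276 − 1) = 0.00021 × 275 = 0.0578 W/m².
Total ΔF = 4.1710 + 0.6080 + 0.0578 = 4.8368 W/m².

ΔF = 4.84 W/m²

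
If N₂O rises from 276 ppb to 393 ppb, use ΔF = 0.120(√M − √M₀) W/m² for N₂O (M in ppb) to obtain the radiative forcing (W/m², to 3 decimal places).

N₂O: 0.120 × (√393 − √276) = 0.120 × (19.8242 − 16.6132) = 0.120 × 3.2110 = 0.3853 W/m².

ΔF = 0.385 W/m²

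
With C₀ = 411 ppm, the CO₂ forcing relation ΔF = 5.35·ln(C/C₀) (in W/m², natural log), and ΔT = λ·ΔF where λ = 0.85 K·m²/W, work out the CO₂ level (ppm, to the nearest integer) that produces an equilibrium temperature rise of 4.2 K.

C ≈ 1035 ppm

Required forcing: ΔF = ΔT/λ = 4.2/0.85 = 4.9412 W/m².
Then ln(C/411) = ΔF/5.35 = 4.9412/5.35 = 0.92359.
So C = 411 × e^0.92359 = 411 × 2.51831 = 1035.03 ppm.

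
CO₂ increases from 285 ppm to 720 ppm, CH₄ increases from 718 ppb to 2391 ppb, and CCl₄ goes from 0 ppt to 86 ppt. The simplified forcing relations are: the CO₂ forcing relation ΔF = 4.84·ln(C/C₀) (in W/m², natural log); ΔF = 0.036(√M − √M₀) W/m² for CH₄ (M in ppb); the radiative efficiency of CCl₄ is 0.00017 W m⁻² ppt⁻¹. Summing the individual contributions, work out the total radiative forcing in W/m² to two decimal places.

CO₂: 4.84 × ln(720/285) = 4.84 × ln(2.52632) = 4.84 × 0.92676 = 4.4855 W/m².
CH₄: 0.036 × (√2391 − √718) = 0.036 × (48.8979 − 26.7955) = 0.036 × 22.1024 = 0.7957 W/m².
CCl₄: ΔF = 0.00017 × (86 − 0) = 0.00017 × 86 = 0.0146 W/m².
Total ΔF = 4.4855 + 0.7957 + 0.0146 = 5.2958 W/m².

ΔF = 5.30 W/m²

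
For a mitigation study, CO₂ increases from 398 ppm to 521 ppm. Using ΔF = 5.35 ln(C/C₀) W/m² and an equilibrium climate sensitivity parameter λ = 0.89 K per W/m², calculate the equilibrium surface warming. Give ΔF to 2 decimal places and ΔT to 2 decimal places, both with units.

ΔF = 1.44 W/m²; ΔT = 1.28 K

CO₂: 5.35 × ln(521/398) = 5.35 × ln(1.30905) = 5.35 × 0.26930 = 1.4408 W/m².
ΔT = λ ΔF = 0.89 × 1.44 = 1.2816 K.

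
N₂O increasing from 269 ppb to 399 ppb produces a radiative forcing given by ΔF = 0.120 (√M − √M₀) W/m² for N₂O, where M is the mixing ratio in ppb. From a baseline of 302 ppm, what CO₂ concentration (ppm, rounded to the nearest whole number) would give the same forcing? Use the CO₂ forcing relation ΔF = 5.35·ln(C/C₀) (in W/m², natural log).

C ≈ 327 ppm

N₂O forcing: 0.120 × (√399 − √269) = 0.120 × (19.9750 − 16.4012) = 0.120 × 3.5738 = 0.42886 W/m².
Set 5.35 ln(C/302) = 0.42886: ln(C/302) = 0.42886/5.35 = 0.08016, so C = 302 × e^0.08016 = 302 × 1.08346 = 327.20 ppm.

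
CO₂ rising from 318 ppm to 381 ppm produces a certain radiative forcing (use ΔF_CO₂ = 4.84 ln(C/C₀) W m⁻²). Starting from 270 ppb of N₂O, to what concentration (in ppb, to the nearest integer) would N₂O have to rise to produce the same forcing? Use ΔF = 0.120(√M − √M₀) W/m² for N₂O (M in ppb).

M ≈ 563 ppb

CO₂ forcing: 4.84 × ln(381/318) = 4.84 × 0.180748 = 0.87482 W/m².
Set 0.120(√M − √270) = 0.87482: √M = 0.87482/0.120 + √270 = 7.2902 + 16.4317 = 23.7219.
M = (23.7219)² = 562.73 ppb.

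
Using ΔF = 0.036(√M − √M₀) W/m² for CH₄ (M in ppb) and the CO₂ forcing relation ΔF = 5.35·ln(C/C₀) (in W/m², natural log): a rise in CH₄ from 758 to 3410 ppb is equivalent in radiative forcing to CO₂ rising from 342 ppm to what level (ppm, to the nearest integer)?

C ≈ 421 ppm

CH₄ forcing: 0.036 × (√3410 − √758) = 0.036 × (58.3952 − 27.5318) = 0.036 × 30.8634 = 1.11108 W/m².
Set 5.35 ln(C/342) = 1.11108: ln(C/342) = 1.11108/5.35 = 0.20768, so C = 342 × e^0.20768 = 342 × 1.23082 = 420.94 ppm.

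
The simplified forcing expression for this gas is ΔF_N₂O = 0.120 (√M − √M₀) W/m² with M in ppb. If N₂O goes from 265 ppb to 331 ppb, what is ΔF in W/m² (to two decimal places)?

N₂O: 0.120 × (√331 − √265) = 0.120 × (18.1934 − 16.2788) = 0.120 × 1.9146 = 0.2298 W/m².

ΔF = 0.23 W/m²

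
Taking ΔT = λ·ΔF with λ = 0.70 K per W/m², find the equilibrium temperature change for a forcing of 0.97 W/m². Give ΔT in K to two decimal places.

ΔT = 0.68 K

ΔT = λ ΔF = 0.70 × 0.97 = 0.6790 K.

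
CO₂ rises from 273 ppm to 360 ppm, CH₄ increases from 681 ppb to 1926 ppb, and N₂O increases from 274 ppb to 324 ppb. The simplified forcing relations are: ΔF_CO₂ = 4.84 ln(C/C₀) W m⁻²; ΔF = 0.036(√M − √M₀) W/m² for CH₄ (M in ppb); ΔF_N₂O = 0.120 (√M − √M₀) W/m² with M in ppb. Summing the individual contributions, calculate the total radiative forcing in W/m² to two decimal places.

ΔF = 2.15 W/m²

CO₂: 4.84 × ln(360/273) = 4.84 × ln(1.31868) = 4.84 × 0.27663 = 1.3389 W/m².
CH₄: 0.036 × (√1926 − √681) = 0.036 × (43.8862 − 26.0960) = 0.036 × 17.7902 = 0.6404 W/m².
N₂O: 0.120 × (√324 − √274) = 0.120 × (18.0000 − 16.5529) = 0.120 × 1.4471 = 0.1737 W/m².
Total ΔF = 1.3389 + 0.6404 + 0.1737 = 2.1530 W/m².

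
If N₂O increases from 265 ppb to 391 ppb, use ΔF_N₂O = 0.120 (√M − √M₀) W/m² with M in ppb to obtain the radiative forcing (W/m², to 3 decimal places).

N₂O: 0.120 × (√391 − √265) = 0.120 × (19.7737 − 16.2788) = 0.120 × 3.4949 = 0.4194 W/m².

ΔF = 0.419 W/m²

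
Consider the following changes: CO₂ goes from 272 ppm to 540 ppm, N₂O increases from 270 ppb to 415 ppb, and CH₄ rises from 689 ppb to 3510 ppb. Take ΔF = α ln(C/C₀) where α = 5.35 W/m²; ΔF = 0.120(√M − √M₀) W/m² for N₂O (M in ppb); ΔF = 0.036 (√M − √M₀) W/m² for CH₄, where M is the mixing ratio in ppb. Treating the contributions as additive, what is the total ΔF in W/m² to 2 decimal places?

CO₂: 5.35 × ln(540/272) = 5.35 × ln(1.98529) = 5.35 × 0.68576 = 3.6688 W/m².
N₂O: 0.120 × (√415 − √270) = 0.120 × (20.3715 − 16.4317) = 0.120 × 3.9398 = 0.4728 W/m².
CH₄: 0.036 × (√3510 − √689) = 0.036 × (59.2453 − 26.2488) = 0.036 × 32.9965 = 1.1879 W/m².
Total ΔF = 3.6688 + 0.4728 + 1.1879 = 5.3295 W/m².

ΔF = 5.33 W/m²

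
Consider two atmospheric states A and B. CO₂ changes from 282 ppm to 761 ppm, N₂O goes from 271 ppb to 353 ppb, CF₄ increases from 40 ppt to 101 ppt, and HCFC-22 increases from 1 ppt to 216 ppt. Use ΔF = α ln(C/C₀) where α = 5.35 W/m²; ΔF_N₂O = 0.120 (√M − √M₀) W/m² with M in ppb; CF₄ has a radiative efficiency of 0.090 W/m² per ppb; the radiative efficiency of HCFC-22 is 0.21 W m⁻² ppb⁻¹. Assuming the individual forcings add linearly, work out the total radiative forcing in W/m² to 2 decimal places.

ΔF = 5.64 W/m²

CO₂: 5.35 × ln(761/282) = 5.35 × ln(2.69858) = 5.35 × 0.99273 = 5.3111 W/m².
N₂O: 0.120 × (√353 − √271) = 0.120 × (18.7883 − 16.4621) = 0.120 × 2.3262 = 0.2791 W/m².
CF₄: Δ = 101 − 40 = 61 ppt = 0.061 ppb; ΔF = 0.090 × 0.061 = 0.0055 W/m².
HCFC-22: Δ = 216 − 1 = 215 ppt = 0.215 ppb; ΔF = 0.21 × 0.215 = 0.0452 W/m².
Total ΔF = 5.3111 + 0.2791 + 0.0055 + 0.0452 = 5.6409 W/m².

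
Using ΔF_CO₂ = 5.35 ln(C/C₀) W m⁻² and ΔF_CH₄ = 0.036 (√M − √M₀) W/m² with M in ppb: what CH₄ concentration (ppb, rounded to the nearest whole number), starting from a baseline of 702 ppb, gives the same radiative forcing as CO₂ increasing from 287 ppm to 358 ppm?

CO₂ forcing: 5.35 × ln(358/287) = 5.35 × 0.221051 = 1.18262 W/m².
Set 0.036(√M − √702) = 1.18262: √M = 1.18262/0.036 + √702 = 32.8506 + 26.4953 = 59.3459.
M = (59.3459)² = 3521.94 ppb.

M ≈ 3522 ppb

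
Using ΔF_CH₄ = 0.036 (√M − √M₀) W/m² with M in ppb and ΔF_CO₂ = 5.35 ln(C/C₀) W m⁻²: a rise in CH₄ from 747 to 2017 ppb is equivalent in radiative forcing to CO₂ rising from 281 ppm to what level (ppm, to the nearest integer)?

CH₄ forcing: 0.036 × (√2017 − √747) = 0.036 × (44.9110 − 27.3313) = 0.036 × 17.5797 = 0.63287 W/m².
Set 5.35 ln(C/281) = 0.63287: ln(C/281) = 0.63287/5.35 = 0.11829, so C = 281 × e^0.11829 = 281 × 1.12557 = 316.29 ppm.

C ≈ 316 ppm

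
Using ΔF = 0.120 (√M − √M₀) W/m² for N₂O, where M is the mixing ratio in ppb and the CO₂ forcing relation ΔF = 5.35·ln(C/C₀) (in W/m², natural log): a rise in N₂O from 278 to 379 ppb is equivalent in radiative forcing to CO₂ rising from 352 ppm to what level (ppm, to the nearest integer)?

N₂O forcing: 0.120 × (√379 − √278) = 0.120 × (19.4679 − 16.6733) = 0.120 × 2.7946 = 0.33535 W/m².
Set 5.35 ln(C/352) = 0.33535: ln(C/352) = 0.33535/5.35 = 0.06268, so C = 352 × e^0.06268 = 352 × 1.06469 = 374.77 ppm.

C ≈ 375 ppm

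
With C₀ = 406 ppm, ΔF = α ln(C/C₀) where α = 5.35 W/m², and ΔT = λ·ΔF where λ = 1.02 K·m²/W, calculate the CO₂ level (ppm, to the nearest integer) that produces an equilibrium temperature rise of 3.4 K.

C ≈ 757 ppm

Required forcing: ΔF = ΔT/λ = 3.4/1.02 = 3.3333 W/m².
Then ln(C/406) = ΔF/5.35 = 3.3333/5.35 = 0.62305.
So C = 406 × e^0.62305 = 406 × 1.86461 = 757.03 ppm.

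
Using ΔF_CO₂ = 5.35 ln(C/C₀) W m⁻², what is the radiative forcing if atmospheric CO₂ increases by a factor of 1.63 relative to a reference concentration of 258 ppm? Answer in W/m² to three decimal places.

ΔF = 2.614 W/m²

ΔF = 5.35 × ln(1.63) = 5.35 × 0.48858 = 2.6139 W/m².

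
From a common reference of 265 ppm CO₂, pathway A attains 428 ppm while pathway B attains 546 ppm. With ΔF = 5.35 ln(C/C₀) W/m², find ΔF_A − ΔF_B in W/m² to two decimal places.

ΔF_A = 5.35 ln(428/265) = 5.35 × 0.47939 = 2.5647 W/m².
ΔF_B = 5.35 ln(546/265) = 5.35 × 0.72289 = 3.8675 W/m².
Difference: 2.5647 − 3.8675 = -1.3028 W/m².

ΔF_A − ΔF_B = -1.30 W/m²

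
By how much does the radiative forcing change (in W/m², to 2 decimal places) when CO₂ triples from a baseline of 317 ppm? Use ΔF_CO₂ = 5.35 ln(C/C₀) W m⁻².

ΔF = 5.88 W/m²

ΔF = 5.35 × ln(3) = 5.35 × 1.09861 = 5.8776 W/m².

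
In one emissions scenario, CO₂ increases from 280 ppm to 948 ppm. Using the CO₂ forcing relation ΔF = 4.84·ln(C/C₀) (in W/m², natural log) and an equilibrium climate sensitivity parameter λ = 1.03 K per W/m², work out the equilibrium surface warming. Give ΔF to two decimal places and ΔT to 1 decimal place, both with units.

CO₂: 4.84 × ln(948/280) = 4.84 × ln(3.38571) = 4.84 × 1.21956 = 5.9027 W/m².
ΔT = λ ΔF = 1.03 × 5.90 = 6.0770 K.

ΔF = 5.90 W/m²; ΔT = 6.1 K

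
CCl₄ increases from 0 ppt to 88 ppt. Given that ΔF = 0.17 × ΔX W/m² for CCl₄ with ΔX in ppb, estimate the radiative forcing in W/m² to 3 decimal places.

CCl₄: Δ = 88 − 0 = 88 ppt = 0.088 ppb; ΔF = 0.17 × 0.088 = 0.0150 W/m².

ΔF = 0.015 W/m²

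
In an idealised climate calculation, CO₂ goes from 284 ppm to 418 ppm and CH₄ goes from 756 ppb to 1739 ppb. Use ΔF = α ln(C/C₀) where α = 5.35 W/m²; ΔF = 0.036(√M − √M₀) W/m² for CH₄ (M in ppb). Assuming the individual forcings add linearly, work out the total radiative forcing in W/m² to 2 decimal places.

ΔF = 2.58 W/m²

CO₂: 5.35 × ln(418/284) = 5.35 × ln(1.47183) = 5.35 × 0.38651 = 2.0678 W/m².
CH₄: 0.036 × (√1739 − √756) = 0.036 × (41.7013 − 27.4955) = 0.036 × 14.2058 = 0.5114 W/m².
Total ΔF = 2.0678 + 0.5114 = 2.5792 W/m².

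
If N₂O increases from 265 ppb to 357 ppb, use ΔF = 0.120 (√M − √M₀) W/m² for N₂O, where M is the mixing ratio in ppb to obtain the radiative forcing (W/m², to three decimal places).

ΔF = 0.314 W/m²

N₂O: 0.120 × (√357 − √265) = 0.120 × (18.8944 − 16.2788) = 0.120 × 2.6156 = 0.3139 W/m².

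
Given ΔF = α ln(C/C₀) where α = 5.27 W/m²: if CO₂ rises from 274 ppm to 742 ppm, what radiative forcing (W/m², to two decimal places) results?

CO₂: 5.27 × ln(742/274) = 5.27 × ln(2.70803) = 5.27 × 0.99622 = 5.2501 W/m².

ΔF = 5.25 W/m²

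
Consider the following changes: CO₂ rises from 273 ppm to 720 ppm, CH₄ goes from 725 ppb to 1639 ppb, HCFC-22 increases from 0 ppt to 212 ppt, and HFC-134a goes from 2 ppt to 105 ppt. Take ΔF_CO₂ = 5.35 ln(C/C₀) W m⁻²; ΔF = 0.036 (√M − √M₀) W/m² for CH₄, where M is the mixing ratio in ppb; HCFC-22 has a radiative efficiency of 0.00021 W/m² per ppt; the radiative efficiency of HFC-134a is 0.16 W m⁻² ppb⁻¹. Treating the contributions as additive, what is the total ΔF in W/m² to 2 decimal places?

CO₂: 5.35 × ln(720/273) = 5.35 × ln(2.63736) = 5.35 × 0.96978 = 5.1883 W/m².
CH₄: 0.036 × (√1639 − √725) = 0.036 × (40.4846 − 26.9258) = 0.036 × 13.5588 = 0.4881 W/m².
HCFC-22: ΔF = 0.00021 × (212 − 0) = 0.00021 × 212 = 0.0445 W/m².
HFC-134a: Δ = 105 − 2 = 103 ppt = 0.103 ppb; ΔF = 0.16 × 0.103 = 0.0165 W/m².
Total ΔF = 5.1883 + 0.4881 + 0.0445 + 0.0165 = 5.7374 W/m².

ΔF = 5.74 W/m²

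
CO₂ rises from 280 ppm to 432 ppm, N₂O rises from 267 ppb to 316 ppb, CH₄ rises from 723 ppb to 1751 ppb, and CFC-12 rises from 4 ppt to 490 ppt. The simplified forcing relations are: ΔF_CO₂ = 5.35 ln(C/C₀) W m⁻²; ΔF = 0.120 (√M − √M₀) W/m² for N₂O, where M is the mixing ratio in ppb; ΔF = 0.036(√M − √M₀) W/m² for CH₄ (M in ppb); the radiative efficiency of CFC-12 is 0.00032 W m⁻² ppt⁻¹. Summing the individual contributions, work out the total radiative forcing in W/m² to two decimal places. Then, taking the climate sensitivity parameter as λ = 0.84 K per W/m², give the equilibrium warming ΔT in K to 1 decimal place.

CO₂: 5.35 × ln(432/280) = 5.35 × ln(1.54286) = 5.35 × 0.43364 = 2.3200 W/m².
N₂O: 0.120 × (√316 − √267) = 0.120 × (17.7764 − 16.3401) = 0.120 × 1.4363 = 0.1724 W/m².
CH₄: 0.036 × (√1751 − √723) = 0.036 × (41.8450 − 26.8887) = 0.036 × 14.9563 = 0.5384 W/m².
CFC-12: ΔF = 0.00032 × (490 − 4) = 0.00032 × 486 = 0.1555 W/m².
Total ΔF = 2.3200 + 0.1724 + 0.5384 + 0.1555 = 3.1863 W/m².
ΔT = λ ΔF = 0.84 × 3.19 = 2.6796 K.

ΔF = 3.19 W/m²; ΔT = 2.7 K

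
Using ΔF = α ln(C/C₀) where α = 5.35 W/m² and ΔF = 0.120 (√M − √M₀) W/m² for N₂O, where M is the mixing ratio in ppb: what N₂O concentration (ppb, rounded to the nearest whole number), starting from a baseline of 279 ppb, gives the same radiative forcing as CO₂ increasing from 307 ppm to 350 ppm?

CO₂ forcing: 5.35 × ln(350/307) = 5.35 × 0.131085 = 0.70130 W/m².
Set 0.120(√M − √279) = 0.70130: √M = 0.70130/0.120 + √279 = 5.8442 + 16.7033 = 22.5475.
M = (22.5475)² = 508.39 ppb.

M ≈ 508 ppb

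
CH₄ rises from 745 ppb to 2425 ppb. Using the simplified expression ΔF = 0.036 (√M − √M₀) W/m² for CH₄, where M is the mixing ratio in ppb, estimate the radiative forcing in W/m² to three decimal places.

CH₄: 0.036 × (√2425 − √745) = 0.036 × (49.2443 − 27.2947) = 0.036 × 21.9496 = 0.7902 W/m².

ΔF = 0.790 W/m²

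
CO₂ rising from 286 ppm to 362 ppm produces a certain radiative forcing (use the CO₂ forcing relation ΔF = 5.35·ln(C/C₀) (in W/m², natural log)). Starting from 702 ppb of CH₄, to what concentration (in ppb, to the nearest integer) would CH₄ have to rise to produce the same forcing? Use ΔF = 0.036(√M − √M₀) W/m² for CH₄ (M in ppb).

M ≈ 3784 ppb

CO₂ forcing: 5.35 × ln(362/286) = 5.35 × 0.235652 = 1.26074 W/m².
Set 0.036(√M − √702) = 1.26074: √M = 1.26074/0.036 + √702 = 35.0206 + 26.4953 = 61.5159.
M = (61.5159)² = 3784.21 ppb.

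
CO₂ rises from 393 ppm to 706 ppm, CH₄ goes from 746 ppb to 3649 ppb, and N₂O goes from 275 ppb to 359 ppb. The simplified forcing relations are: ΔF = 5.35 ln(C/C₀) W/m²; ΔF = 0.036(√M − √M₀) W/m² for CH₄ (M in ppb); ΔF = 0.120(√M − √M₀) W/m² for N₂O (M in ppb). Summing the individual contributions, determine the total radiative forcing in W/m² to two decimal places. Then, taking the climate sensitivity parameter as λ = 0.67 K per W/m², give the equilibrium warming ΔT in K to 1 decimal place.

ΔF = 4.61 W/m²; ΔT = 3.1 K

CO₂: 5.35 × ln(706/393) = 5.35 × ln(1.79644) = 5.35 × 0.58581 = 3.1341 W/m².
CH₄: 0.036 × (√3649 − √746) = 0.036 × (60.4070 − 27.3130) = 0.036 × 33.0940 = 1.1914 W/m².
N₂O: 0.120 × (√359 − √275) = 0.120 × (18.9473 − 16.5831) = 0.120 × 2.3642 = 0.2837 W/m².
Total ΔF = 3.1341 + 1.1914 + 0.2837 = 4.6092 W/m².
ΔT = λ ΔF = 0.67 × 4.61 = 3.0887 K.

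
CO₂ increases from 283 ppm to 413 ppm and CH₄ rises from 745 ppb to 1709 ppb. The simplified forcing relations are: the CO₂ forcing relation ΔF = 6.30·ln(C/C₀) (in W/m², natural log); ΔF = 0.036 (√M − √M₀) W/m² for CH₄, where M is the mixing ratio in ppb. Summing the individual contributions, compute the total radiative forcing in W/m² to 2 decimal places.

ΔF = 2.89 W/m²

CO₂: 6.30 × ln(413/283) = 6.30 × ln(1.45936) = 6.30 × 0.37800 = 2.3814 W/m².
CH₄: 0.036 × (√1709 − √745) = 0.036 × (41.3401 − 27.2947) = 0.036 × 14.0454 = 0.5056 W/m².
Total ΔF = 2.3814 + 0.5056 = 2.8870 W/m².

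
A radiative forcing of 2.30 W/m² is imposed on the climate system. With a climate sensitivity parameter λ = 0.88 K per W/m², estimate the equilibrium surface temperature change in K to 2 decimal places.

ΔT = λ ΔF = 0.88 × 2.30 = 2.0240 K.

ΔT = 2.02 K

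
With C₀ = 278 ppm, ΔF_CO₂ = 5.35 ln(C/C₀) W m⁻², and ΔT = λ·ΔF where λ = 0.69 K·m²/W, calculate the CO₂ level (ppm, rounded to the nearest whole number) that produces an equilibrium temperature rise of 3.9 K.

Required forcing: ΔF = ΔT/λ = 3.9/0.69 = 5.6522 W/m².
Then ln(C/278) = ΔF/5.35 = 5.6522/5.35 = 1.05649.
So C = 278 × e^1.05649 = 278 × 2.87626 = 799.60 ppm.

C ≈ 800 ppm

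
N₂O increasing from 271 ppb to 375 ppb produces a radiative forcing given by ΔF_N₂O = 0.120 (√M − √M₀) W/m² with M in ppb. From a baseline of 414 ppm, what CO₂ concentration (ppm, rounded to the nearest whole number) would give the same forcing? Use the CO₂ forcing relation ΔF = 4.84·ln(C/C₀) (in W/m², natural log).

N₂O forcing: 0.120 × (√375 − √271) = 0.120 × (19.3649 − 16.4621) = 0.120 × 2.9028 = 0.34834 W/m².
Set 4.84 ln(C/414) = 0.34834: ln(C/414) = 0.34834/4.84 = 0.07197, so C = 414 × e^0.07197 = 414 × 1.07462 = 444.89 ppm.

C ≈ 445 ppm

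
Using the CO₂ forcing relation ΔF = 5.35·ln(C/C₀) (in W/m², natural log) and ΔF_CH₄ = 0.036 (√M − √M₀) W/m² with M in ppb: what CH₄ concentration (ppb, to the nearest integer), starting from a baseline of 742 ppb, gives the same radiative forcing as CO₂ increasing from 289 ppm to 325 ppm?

M ≈ 1997 ppb

CO₂ forcing: 5.35 × ln(325/289) = 5.35 × 0.117398 = 0.62808 W/m².
Set 0.036(√M − √742) = 0.62808: √M = 0.62808/0.036 + √742 = 17.4467 + 27.2397 = 44.6864.
M = (44.6864)² = 1996.87 ppb.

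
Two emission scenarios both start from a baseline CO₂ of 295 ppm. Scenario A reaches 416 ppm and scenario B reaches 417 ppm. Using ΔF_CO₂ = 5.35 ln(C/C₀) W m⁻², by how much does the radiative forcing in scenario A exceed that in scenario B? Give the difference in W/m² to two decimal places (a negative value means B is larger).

ΔF_A = 5.35 ln(416/295) = 5.35 × 0.34371 = 1.8388 W/m².
ΔF_B = 5.35 ln(417/295) = 5.35 × 0.34611 = 1.8517 W/m².
Difference: 1.8388 − 1.8517 = -0.0129 W/m².

ΔF_A − ΔF_B = -0.01 W/m²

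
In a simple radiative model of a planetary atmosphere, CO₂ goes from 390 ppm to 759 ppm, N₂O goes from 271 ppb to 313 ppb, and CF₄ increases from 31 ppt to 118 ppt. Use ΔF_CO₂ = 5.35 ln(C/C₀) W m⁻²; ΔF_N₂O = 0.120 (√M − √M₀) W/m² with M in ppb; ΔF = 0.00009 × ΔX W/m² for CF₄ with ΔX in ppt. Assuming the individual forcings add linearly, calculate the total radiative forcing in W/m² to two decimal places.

CO₂: 5.35 × ln(759/390) = 5.35 × ln(1.94615) = 5.35 × 0.66585 = 3.5623 W/m².
N₂O: 0.120 × (√313 − √271) = 0.120 × (17.6918 − 16.4621) = 0.120 × 1.2297 = 0.1476 W/m².
CF₄: ΔF = 0.00009 × (118 − 31) = 0.00009 × 87 = 0.0078 W/m².
Total ΔF = 3.5623 + 0.1476 + 0.0078 = 3.7177 W/m².

ΔF = 3.72 W/m²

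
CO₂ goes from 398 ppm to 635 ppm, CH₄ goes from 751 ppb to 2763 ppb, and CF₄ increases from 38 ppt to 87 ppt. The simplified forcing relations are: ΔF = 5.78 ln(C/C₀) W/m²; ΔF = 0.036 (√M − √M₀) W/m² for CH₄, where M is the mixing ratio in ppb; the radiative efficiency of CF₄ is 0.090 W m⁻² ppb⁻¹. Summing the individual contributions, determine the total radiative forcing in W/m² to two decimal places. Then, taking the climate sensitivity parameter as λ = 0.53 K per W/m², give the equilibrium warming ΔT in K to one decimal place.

ΔF = 3.61 W/m²; ΔT = 1.9 K

CO₂: 5.78 × ln(635/398) = 5.78 × ln(1.59548) = 5.78 × 0.46717 = 2.7002 W/m².
CH₄: 0.036 × (√2763 − √751) = 0.036 × (52.5642 − 27.4044) = 0.036 × 25.1598 = 0.9058 W/m².
CF₄: Δ = 87 − 38 = 49 ppt = 0.049 ppb; ΔF = 0.090 × 0.049 = 0.0044 W/m².
Total ΔF = 2.7002 + 0.9058 + 0.0044 = 3.6104 W/m².
ΔT = λ ΔF = 0.53 × 3.61 = 1.9133 K.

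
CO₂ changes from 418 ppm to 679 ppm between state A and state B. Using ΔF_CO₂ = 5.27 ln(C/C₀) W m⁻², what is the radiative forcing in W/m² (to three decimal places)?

ΔF = 2.557 W/m²

CO₂: 5.27 × ln(679/418) = 5.27 × ln(1.62440) = 5.27 × 0.48514 = 2.5567 W/m².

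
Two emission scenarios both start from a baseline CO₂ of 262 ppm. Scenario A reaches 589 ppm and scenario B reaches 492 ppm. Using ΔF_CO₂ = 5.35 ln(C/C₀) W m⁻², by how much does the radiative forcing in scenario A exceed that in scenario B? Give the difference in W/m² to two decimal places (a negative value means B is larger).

ΔF_A = 5.35 ln(589/262) = 5.35 × 0.81008 = 4.3339 W/m².
ΔF_B = 5.35 ln(492/262) = 5.35 × 0.63013 = 3.3712 W/m².
Difference: 4.3339 − 3.3712 = 0.9627 W/m².
(Equivalently, ΔF_A − ΔF_B = 5.35 ln(589/492) = 5.35 × 0.17995 = 0.9627 W/m².)

ΔF_A − ΔF_B = 0.96 W/m²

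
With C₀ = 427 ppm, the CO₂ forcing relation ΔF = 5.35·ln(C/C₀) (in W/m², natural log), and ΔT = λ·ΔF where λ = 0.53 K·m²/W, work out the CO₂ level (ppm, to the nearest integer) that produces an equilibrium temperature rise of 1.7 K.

Required forcing: ΔF = ΔT/λ = 1.7/0.53 = 3.2075 W/m².
Then ln(C/427) = ΔF/5.35 = 3.2075/5.35 = 0.59953.
So C = 427 × e^0.59953 = 427 × 1.82126 = 777.68 ppm.

C ≈ 778 ppm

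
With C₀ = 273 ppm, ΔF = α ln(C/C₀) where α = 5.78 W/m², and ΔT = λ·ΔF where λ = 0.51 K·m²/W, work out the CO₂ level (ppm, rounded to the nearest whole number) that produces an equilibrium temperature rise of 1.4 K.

Required forcing: ΔF = ΔT/λ = 1.4/0.51 = 2.7451 W/m².
Then ln(C/273) = ΔF/5.78 = 2.7451/5.78 = 0.47493.
So C = 273 × e^0.47493 = 273 × 1.60790 = 438.96 ppm.

C ≈ 439 ppm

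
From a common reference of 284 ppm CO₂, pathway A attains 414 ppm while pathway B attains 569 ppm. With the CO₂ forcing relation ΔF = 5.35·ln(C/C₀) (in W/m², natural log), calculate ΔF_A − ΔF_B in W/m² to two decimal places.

ΔF_A − ΔF_B = -1.70 W/m²

ΔF_A = 5.35 ln(414/284) = 5.35 × 0.37689 = 2.0164 W/m².
ΔF_B = 5.35 ln(569/284) = 5.35 × 0.69491 = 3.7178 W/m².
Difference: 2.0164 − 3.7178 = -1.7014 W/m².
(Equivalently, ΔF_A − ΔF_B = 5.35 ln(414/569) = 5.35 × -0.31801 = -1.7014 W/m².)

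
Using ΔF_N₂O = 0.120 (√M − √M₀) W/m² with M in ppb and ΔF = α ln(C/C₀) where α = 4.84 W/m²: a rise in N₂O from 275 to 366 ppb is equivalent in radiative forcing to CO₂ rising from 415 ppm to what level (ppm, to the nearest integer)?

C ≈ 442 ppm

N₂O forcing: 0.120 × (√366 − √275) = 0.120 × (19.1311 − 16.5831) = 0.120 × 2.5480 = 0.30576 W/m².
Set 4.84 ln(C/415) = 0.30576: ln(C/415) = 0.30576/4.84 = 0.06317, so C = 415 × e^0.06317 = 415 × 1.06521 = 442.06 ppm.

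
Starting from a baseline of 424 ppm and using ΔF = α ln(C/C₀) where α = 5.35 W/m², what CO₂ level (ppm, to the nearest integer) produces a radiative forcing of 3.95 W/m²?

Set 5.35 ln(C/424) = 3.95, so ln(C/424) = 3.95/5.35 = 0.73832.
Then C/424 = e^0.73832 = 2.09242, giving C = 424 × 2.09242 = 887.19 ppm.

C ≈ 887 ppm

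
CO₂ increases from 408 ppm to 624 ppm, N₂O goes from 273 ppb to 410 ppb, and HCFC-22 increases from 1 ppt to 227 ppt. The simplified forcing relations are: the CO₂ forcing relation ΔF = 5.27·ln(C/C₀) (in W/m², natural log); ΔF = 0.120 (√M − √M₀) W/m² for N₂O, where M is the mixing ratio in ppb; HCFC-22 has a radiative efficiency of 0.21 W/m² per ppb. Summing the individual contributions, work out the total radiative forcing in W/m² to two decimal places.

CO₂: 5.27 × ln(624/408) = 5.27 × ln(1.52941) = 5.27 × 0.42488 = 2.2391 W/m².
N₂O: 0.120 × (√410 − √273) = 0.120 × (20.2485 − 16.5227) = 0.120 × 3.7258 = 0.4471 W/m².
HCFC-22: Δ = 227 − 1 = 226 ppt = 0.226 ppb; ΔF = 0.21 × 0.226 = 0.0475 W/m².
Total ΔF = 2.2391 + 0.4471 + 0.0475 = 2.7337 W/m².

ΔF = 2.73 W/m²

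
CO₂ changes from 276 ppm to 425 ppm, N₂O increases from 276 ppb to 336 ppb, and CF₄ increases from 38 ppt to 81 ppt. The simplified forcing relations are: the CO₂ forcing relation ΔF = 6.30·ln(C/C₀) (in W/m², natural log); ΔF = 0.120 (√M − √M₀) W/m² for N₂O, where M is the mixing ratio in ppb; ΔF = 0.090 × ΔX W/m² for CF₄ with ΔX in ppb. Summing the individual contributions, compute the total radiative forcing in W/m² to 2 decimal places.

ΔF = 2.93 W/m²

CO₂: 6.30 × ln(425/276) = 6.30 × ln(1.53986) = 6.30 × 0.43169 = 2.7196 W/m².
N₂O: 0.120 × (√336 − √276) = 0.120 × (18.3303 − 16.6132) = 0.120 × 1.7171 = 0.2061 W/m².
CF₄: Δ = 81 − 38 = 43 ppt = 0.043 ppb; ΔF = 0.090 × 0.043 = 0.0039 W/m².
Total ΔF = 2.7196 + 0.2061 + 0.0039 = 2.9296 W/m².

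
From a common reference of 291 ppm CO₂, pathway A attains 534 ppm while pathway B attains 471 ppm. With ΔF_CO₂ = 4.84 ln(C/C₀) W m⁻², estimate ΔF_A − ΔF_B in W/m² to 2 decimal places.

ΔF_A = 4.84 ln(534/291) = 4.84 × 0.60707 = 2.9382 W/m².
ΔF_B = 4.84 ln(471/291) = 4.84 × 0.48153 = 2.3306 W/m².
Difference: 2.9382 − 2.3306 = 0.6076 W/m².
(Equivalently, ΔF_A − ΔF_B = 4.84 ln(534/471) = 4.84 × 0.12554 = 0.6076 W/m².)

ΔF_A − ΔF_B = 0.61 W/m²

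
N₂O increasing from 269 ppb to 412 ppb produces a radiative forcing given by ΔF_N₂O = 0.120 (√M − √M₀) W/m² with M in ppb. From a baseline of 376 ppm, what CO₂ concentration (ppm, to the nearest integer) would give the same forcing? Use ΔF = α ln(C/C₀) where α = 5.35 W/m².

N₂O forcing: 0.120 × (√412 − √269) = 0.120 × (20.2978 − 16.4012) = 0.120 × 3.8966 = 0.46759 W/m².
Set 5.35 ln(C/376) = 0.46759: ln(C/376) = 0.46759/5.35 = 0.08740, so C = 376 × e^0.08740 = 376 × 1.09133 = 410.34 ppm.

C ≈ 410 ppm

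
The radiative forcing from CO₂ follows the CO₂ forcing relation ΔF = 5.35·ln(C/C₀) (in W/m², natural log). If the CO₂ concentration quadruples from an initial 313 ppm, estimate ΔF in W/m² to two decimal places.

ΔF = 7.42 W/m²

Because the forcing depends only on the ratio C/C₀, the initial concentration does not enter.
ΔF = 5.35 × ln(4) = 5.35 × 1.38629 = 7.4167 W/m².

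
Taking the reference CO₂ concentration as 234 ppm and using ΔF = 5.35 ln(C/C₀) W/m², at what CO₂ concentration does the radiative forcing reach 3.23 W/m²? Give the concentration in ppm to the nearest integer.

Set 5.35 ln(C/234) = 3.23, so ln(C/234) = 3.23/5.35 = 0.60374.
Then C/234 = e^0.60374 = 1.82895, giving C = 234 × 1.82895 = 427.97 ppm.

C ≈ 428 ppm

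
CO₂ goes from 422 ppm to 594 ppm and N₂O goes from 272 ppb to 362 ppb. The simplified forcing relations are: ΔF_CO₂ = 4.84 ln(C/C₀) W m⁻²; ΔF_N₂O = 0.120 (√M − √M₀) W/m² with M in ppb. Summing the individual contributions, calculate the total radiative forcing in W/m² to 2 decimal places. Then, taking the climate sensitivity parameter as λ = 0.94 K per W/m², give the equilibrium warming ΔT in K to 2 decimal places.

ΔF = 1.96 W/m²; ΔT = 1.84 K

CO₂: 4.84 × ln(594/422) = 4.84 × ln(1.40758) = 4.84 × 0.34187 = 1.6547 W/m².
N₂O: 0.120 × (√362 − √272) = 0.120 × (19.0263 − 16.4924) = 0.120 × 2.5339 = 0.3041 W/m².
Total ΔF = 1.6547 + 0.3041 = 1.9588 W/m².
ΔT = λ ΔF = 0.94 × 1.96 = 1.8424 K.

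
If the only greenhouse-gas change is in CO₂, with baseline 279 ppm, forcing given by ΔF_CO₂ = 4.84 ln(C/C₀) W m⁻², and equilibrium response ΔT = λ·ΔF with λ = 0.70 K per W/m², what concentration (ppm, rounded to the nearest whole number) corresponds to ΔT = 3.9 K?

Required forcing: ΔF = ΔT/λ = 3.9/0.70 = 5.5714 W/m².
Then ln(C/279) = ΔF/4.84 = 5.5714/4.84 = 1.15112.
So C = 279 × e^1.15112 = 279 × 3.16173 = 882.12 ppm.

C ≈ 882 ppm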